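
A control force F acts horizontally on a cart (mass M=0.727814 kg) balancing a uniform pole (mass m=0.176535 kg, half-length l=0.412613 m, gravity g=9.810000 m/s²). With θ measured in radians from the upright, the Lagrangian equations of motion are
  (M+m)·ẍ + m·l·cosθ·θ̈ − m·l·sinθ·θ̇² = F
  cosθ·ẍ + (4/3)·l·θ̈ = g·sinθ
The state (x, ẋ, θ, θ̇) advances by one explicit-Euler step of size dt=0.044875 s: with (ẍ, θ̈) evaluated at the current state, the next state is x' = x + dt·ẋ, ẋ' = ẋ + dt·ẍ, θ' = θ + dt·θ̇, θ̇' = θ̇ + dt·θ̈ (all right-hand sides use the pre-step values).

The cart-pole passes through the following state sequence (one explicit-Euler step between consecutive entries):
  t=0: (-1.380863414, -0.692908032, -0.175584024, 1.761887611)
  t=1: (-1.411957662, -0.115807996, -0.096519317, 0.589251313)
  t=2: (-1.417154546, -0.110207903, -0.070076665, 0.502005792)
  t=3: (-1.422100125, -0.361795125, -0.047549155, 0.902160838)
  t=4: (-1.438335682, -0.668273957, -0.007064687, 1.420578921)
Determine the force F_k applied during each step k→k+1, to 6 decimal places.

step 0→1:
  ẍ = (ẋ'−ẋ)/dt = (-0.115807996−-0.692908032)/0.044875 = 12.860168
  θ̈ = (θ̇'−θ̇)/dt = (0.589251313−1.761887611)/0.044875 = -26.131171
  sinθ=-0.174683, cosθ=0.984625
  F = (M+m)·ẍ + m·l·cosθ·θ̈ − m·l·sinθ·θ̇² = 11.630080 + -1.874146 − -0.039499 = 9.795433
step 1→2:
  ẍ = (ẋ'−ẋ)/dt = (-0.110207903−-0.115807996)/0.044875 = 0.124793
  θ̈ = (θ̇'−θ̇)/dt = (0.502005792−0.589251313)/0.044875 = -1.944190
  sinθ=-0.096370, cosθ=0.995346
  F = (M+m)·ẍ + m·l·cosθ·θ̈ − m·l·sinθ·θ̇² = 0.112857 + -0.140957 − -0.002437 = -0.025663
step 2→3:
  ẍ = (ẋ'−ẋ)/dt = (-0.361795125−-0.110207903)/0.044875 = -5.606400
  θ̈ = (θ̇'−θ̇)/dt = (0.902160838−0.502005792)/0.044875 = 8.917104
  sinθ=-0.070019, cosθ=0.997546
  F = (M+m)·ẍ + m·l·cosθ·θ̈ − m·l·sinθ·θ̇² = -5.070143 + 0.647933 − -0.001285 = -4.420924
step 3→4:
  ẍ = (ẋ'−ẋ)/dt = (-0.668273957−-0.361795125)/0.044875 = -6.829612
  θ̈ = (θ̇'−θ̇)/dt = (1.420578921−0.902160838)/0.044875 = 11.552492
  sinθ=-0.047531, cosθ=0.998870
  F = (M+m)·ẍ + m·l·cosθ·θ̈ − m·l·sinθ·θ̇² = -6.176353 + 0.840540 − -0.002818 = -5.332995

F_0 = 9.795433 N
F_1 = -0.025663 N
F_2 = -4.420924 N
F_3 = -5.332995 N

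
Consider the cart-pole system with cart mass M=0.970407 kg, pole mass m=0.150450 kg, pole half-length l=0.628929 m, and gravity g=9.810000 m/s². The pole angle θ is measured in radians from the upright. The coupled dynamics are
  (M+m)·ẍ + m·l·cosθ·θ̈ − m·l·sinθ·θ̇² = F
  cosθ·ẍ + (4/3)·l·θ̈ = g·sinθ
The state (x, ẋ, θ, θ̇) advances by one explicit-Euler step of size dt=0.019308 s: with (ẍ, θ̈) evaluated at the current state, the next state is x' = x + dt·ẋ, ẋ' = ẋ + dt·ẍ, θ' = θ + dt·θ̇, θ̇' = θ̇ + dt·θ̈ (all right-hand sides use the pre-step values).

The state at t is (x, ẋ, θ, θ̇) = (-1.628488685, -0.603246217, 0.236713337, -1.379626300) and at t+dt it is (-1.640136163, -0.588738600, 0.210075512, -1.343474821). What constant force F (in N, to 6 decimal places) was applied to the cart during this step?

F = 0.972179 N

ẍ = (ẋ'−ẋ)/dt = (-0.588738600−-0.603246217)/0.019308 = 0.751379
θ̈ = (θ̇'−θ̇)/dt = (-1.343474821−-1.379626300)/0.019308 = 1.872358
sinθ=0.234509, cosθ=0.972114
F = (M+m)·ẍ + m·l·cosθ·θ̈ − m·l·sinθ·θ̇² = 0.842188 + 0.172226 − 0.042235 = 0.972179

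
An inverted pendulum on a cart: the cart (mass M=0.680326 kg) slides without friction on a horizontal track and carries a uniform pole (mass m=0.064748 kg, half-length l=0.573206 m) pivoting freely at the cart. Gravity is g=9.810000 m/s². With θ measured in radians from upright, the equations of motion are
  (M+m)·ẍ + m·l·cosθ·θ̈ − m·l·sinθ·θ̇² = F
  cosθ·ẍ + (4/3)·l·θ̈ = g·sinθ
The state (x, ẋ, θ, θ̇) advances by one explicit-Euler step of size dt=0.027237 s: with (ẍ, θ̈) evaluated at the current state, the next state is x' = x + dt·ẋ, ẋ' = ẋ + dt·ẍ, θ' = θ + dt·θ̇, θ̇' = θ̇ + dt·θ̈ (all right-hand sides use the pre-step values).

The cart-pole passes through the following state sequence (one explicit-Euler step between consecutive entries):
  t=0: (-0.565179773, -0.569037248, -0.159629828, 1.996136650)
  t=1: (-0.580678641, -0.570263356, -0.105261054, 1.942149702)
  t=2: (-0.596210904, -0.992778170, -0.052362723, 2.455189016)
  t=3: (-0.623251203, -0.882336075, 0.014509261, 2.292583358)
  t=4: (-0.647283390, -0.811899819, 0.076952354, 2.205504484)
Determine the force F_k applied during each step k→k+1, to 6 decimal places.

F_0 = -0.082663 N
F_1 = -10.848062 N
F_2 = 2.811609 N
F_3 = 1.805325 N

step 0→1:
  ẍ = (ẋ'−ẋ)/dt = (-0.570263356−-0.569037248)/0.027237 = -0.045016
  θ̈ = (θ̇'−θ̇)/dt = (1.942149702−1.996136650)/0.027237 = -1.982118
  sinθ=-0.158953, cosθ=0.987286
  F = (M+m)·ẍ + m·l·cosθ·θ̈ − m·l·sinθ·θ̇² = -0.033540 + -0.072629 − -0.023506 = -0.082663
step 1→2:
  ẍ = (ẋ'−ẋ)/dt = (-0.992778170−-0.570263356)/0.027237 = -15.512531
  θ̈ = (θ̇'−θ̇)/dt = (2.455189016−1.942149702)/0.027237 = 18.836117
  sinθ=-0.105067, cosθ=0.994465
  F = (M+m)·ẍ + m·l·cosθ·θ̈ − m·l·sinθ·θ̇² = -11.557984 + 0.695213 − -0.014708 = -10.848062
step 2→3:
  ẍ = (ẋ'−ẋ)/dt = (-0.882336075−-0.992778170)/0.027237 = 4.054855
  θ̈ = (θ̇'−θ̇)/dt = (2.292583358−2.455189016)/0.027237 = -5.970028
  sinθ=-0.052339, cosθ=0.998629
  F = (M+m)·ẍ + m·l·cosθ·θ̈ − m·l·sinθ·θ̇² = 3.021167 + -0.221268 − -0.011709 = 2.811609
step 3→4:
  ẍ = (ẋ'−ẋ)/dt = (-0.811899819−-0.882336075)/0.027237 = 2.586050
  θ̈ = (θ̇'−θ̇)/dt = (2.205504484−2.292583358)/0.027237 = -3.197080
  sinθ=0.014509, cosθ=0.999895
  F = (M+m)·ẍ + m·l·cosθ·θ̈ − m·l·sinθ·θ̇² = 1.926799 + -0.118644 − 0.002830 = 1.805325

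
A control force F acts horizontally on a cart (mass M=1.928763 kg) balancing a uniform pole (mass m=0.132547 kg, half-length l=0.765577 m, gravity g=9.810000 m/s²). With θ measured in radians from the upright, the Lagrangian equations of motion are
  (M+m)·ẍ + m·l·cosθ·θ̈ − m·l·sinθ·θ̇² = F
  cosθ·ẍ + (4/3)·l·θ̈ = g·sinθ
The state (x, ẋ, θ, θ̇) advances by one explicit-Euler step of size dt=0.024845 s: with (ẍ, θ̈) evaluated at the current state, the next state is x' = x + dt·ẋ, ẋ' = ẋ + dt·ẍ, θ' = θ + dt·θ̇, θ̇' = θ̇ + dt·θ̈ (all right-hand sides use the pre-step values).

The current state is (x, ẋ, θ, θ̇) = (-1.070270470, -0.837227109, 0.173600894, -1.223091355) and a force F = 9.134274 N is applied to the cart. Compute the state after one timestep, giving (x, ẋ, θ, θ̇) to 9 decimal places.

(-1.091071378, -0.723494003, 0.143213189, -1.291592785)

sinθ=0.172730231, cosθ=0.984969171
temp = (F + m·l·θ̇²·sinθ)/(M+m) = (9.134274 + 0.026220739)/2.061310 = 4.444016057
θ̈ = (g·sinθ − cosθ·temp)/(l·(4/3 − m·cos²θ/(M+m))) = -2.757151521
ẍ = temp − m·l·θ̈·cosθ/(M+m) = 4.577706001
Euler: x'=-1.070270470+0.024845·-0.837227109=-1.091071378, ẋ'=-0.837227109+0.024845·4.577706001=-0.723494003
       θ'=0.173600894+0.024845·-1.223091355=0.143213189, θ̇'=-1.223091355+0.024845·-2.757151521=-1.291592785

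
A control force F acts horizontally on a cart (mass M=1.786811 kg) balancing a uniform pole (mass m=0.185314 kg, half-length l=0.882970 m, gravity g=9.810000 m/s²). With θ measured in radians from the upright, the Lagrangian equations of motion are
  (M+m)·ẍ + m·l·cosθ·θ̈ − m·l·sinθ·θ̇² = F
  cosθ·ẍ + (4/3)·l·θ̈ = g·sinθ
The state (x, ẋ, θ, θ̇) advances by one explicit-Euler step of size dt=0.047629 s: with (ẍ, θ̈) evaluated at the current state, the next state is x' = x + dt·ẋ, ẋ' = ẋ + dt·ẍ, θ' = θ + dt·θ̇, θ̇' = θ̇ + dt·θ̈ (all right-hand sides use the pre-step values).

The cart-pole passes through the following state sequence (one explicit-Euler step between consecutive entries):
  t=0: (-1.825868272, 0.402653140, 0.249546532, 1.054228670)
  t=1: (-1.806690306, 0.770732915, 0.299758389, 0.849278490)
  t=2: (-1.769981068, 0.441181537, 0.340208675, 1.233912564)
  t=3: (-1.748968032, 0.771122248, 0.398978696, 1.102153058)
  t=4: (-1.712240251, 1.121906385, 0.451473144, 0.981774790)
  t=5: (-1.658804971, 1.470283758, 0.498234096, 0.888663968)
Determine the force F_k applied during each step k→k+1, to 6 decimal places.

step 0→1:
  ẍ = (ẋ'−ẋ)/dt = (0.770732915−0.402653140)/0.047629 = 7.728060
  θ̈ = (θ̇'−θ̇)/dt = (0.849278490−1.054228670)/0.047629 = -4.303054
  sinθ=0.246965, cosθ=0.969025
  F = (M+m)·ẍ + m·l·cosθ·θ̈ − m·l·sinθ·θ̇² = 15.240701 + -0.682285 − 0.044912 = 14.513504
step 1→2:
  ẍ = (ẋ'−ẋ)/dt = (0.441181537−0.770732915)/0.047629 = -6.919133
  θ̈ = (θ̇'−θ̇)/dt = (1.233912564−0.849278490)/0.047629 = 8.075628
  sinθ=0.295289, cosθ=0.955408
  F = (M+m)·ẍ + m·l·cosθ·θ̈ − m·l·sinθ·θ̇² = -13.645395 + 1.262465 − 0.034850 = -12.417780
step 2→3:
  ẍ = (ẋ'−ẋ)/dt = (0.771122248−0.441181537)/0.047629 = 6.927307
  θ̈ = (θ̇'−θ̇)/dt = (1.102153058−1.233912564)/0.047629 = -2.766371
  sinθ=0.333684, cosθ=0.942685
  F = (M+m)·ẍ + m·l·cosθ·θ̈ − m·l·sinθ·θ̇² = 13.661516 + -0.426709 − 0.083130 = 13.151677
step 3→4:
  ẍ = (ẋ'−ẋ)/dt = (1.121906385−0.771122248)/0.047629 = 7.364928
  θ̈ = (θ̇'−θ̇)/dt = (0.981774790−1.102153058)/0.047629 = -2.527415
  sinθ=0.388477, cosθ=0.921458
  F = (M+m)·ẍ + m·l·cosθ·θ̈ − m·l·sinθ·θ̇² = 14.524558 + -0.381071 − 0.077215 = 14.066271
step 4→5:
  ẍ = (ẋ'−ẋ)/dt = (1.470283758−1.121906385)/0.047629 = 7.314396
  θ̈ = (θ̇'−θ̇)/dt = (0.888663968−0.981774790)/0.047629 = -1.954919
  sinθ=0.436292, cosθ=0.899805
  F = (M+m)·ẍ + m·l·cosθ·θ̈ − m·l·sinθ·θ̇² = 14.424903 + -0.287827 − 0.068811 = 14.068266

F_0 = 14.513504 N
F_1 = -12.417780 N
F_2 = 13.151677 N
F_3 = 14.066271 N
F_4 = 14.068266 N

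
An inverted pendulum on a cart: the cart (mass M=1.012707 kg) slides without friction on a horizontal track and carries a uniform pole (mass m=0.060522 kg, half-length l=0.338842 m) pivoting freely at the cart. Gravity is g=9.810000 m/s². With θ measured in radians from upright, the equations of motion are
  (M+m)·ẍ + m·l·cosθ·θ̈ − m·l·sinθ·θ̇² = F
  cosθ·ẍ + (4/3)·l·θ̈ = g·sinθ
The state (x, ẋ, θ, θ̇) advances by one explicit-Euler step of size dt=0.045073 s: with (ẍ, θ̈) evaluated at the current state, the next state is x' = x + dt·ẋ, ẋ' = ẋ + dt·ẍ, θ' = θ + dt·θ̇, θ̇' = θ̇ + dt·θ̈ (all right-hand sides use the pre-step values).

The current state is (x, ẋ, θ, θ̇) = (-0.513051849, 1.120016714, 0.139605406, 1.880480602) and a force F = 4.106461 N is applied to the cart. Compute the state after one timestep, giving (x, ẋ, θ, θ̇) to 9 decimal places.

sinθ=0.139152370, cosθ=0.990270982
temp = (F + m·l·θ̇²·sinθ)/(M+m) = (4.106461 + 0.010091107)/1.073229 = 3.835669841
θ̈ = (g·sinθ − cosθ·temp)/(l·(4/3 − m·cos²θ/(M+m))) = -5.618891619
ẍ = temp − m·l·θ̈·cosθ/(M+m) = 3.941991762
Euler: x'=-0.513051849+0.045073·1.120016714=-0.462569336, ẋ'=1.120016714+0.045073·3.941991762=1.297694109
       θ'=0.139605406+0.045073·1.880480602=0.224364308, θ̇'=1.880480602+0.045073·-5.618891619=1.627220300

(-0.462569336, 1.297694109, 0.224364308, 1.627220300)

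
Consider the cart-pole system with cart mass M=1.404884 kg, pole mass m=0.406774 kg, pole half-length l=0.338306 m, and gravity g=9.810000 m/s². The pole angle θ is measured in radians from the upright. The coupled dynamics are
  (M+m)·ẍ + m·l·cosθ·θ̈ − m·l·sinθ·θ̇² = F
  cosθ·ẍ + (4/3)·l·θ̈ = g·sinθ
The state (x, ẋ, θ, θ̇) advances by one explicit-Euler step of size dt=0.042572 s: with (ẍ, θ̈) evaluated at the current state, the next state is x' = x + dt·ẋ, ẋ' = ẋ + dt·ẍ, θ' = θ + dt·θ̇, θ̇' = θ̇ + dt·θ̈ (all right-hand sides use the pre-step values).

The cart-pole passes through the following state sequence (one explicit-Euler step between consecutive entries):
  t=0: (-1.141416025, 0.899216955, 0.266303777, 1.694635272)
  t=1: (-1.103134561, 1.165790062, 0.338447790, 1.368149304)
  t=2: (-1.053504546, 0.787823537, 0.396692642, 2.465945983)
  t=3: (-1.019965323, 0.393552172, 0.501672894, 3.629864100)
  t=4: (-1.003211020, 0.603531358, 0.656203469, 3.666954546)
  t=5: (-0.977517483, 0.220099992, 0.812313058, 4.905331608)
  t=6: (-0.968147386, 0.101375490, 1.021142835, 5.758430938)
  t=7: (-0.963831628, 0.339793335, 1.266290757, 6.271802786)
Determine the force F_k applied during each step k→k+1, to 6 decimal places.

step 0→1:
  ẍ = (ẋ'−ẋ)/dt = (1.165790062−0.899216955)/0.042572 = 6.261700
  θ̈ = (θ̇'−θ̇)/dt = (1.368149304−1.694635272)/0.042572 = -7.669031
  sinθ=0.263167, cosθ=0.964750
  F = (M+m)·ẍ + m·l·cosθ·θ̈ − m·l·sinθ·θ̇² = 11.344060 + -1.018165 − 0.104003 = 10.221891
step 1→2:
  ẍ = (ẋ'−ẋ)/dt = (0.787823537−1.165790062)/0.042572 = -8.878289
  θ̈ = (θ̇'−θ̇)/dt = (2.465945983−1.368149304)/0.042572 = 25.786824
  sinθ=0.332023, cosθ=0.943271
  F = (M+m)·ẍ + m·l·cosθ·θ̈ − m·l·sinθ·θ̇² = -16.084424 + 3.347321 − 0.085526 = -12.822629
step 2→3:
  ẍ = (ẋ'−ẋ)/dt = (0.393552172−0.787823537)/0.042572 = -9.261284
  θ̈ = (θ̇'−θ̇)/dt = (3.629864100−2.465945983)/0.042572 = 27.339991
  sinθ=0.386370, cosθ=0.922344
  F = (M+m)·ẍ + m·l·cosθ·θ̈ − m·l·sinθ·θ̇² = -16.778279 + 3.470197 − 0.323321 = -13.631402
step 3→4:
  ẍ = (ẋ'−ẋ)/dt = (0.603531358−0.393552172)/0.042572 = 4.932331
  θ̈ = (θ̇'−θ̇)/dt = (3.666954546−3.629864100)/0.042572 = 0.871240
  sinθ=0.480893, cosθ=0.876779
  F = (M+m)·ẍ + m·l·cosθ·θ̈ − m·l·sinθ·θ̇² = 8.935697 + 0.105121 − 0.871951 = 8.168867
step 4→5:
  ẍ = (ẋ'−ẋ)/dt = (0.220099992−0.603531358)/0.042572 = -9.006656
  θ̈ = (θ̇'−θ̇)/dt = (4.905331608−3.666954546)/0.042572 = 29.089004
  sinθ=0.610113, cosθ=0.792314
  F = (M+m)·ẍ + m·l·cosθ·θ̈ − m·l·sinθ·θ̇² = -16.316981 + 3.171679 − 1.128975 = -14.274277
step 5→6:
  ẍ = (ẋ'−ẋ)/dt = (0.101375490−0.220099992)/0.042572 = -2.788793
  θ̈ = (θ̇'−θ̇)/dt = (5.758430938−4.905331608)/0.042572 = 20.038977
  sinθ=0.725880, cosθ=0.687821
  F = (M+m)·ẍ + m·l·cosθ·θ̈ − m·l·sinθ·θ̇² = -5.052339 + 1.896767 − 2.403613 = -5.559185
step 6→7:
  ẍ = (ẋ'−ẋ)/dt = (0.339793335−0.101375490)/0.042572 = 5.600344
  θ̈ = (θ̇'−θ̇)/dt = (6.271802786−5.758430938)/0.042572 = 12.058908
  sinθ=0.852706, cosθ=0.522392
  F = (M+m)·ẍ + m·l·cosθ·θ̈ − m·l·sinθ·θ̇² = 10.145908 + 0.866896 − 3.891081 = 7.121723

F_0 = 10.221891 N
F_1 = -12.822629 N
F_2 = -13.631402 N
F_3 = 8.168867 N
F_4 = -14.274277 N
F_5 = -5.559185 N
F_6 = 7.121723 N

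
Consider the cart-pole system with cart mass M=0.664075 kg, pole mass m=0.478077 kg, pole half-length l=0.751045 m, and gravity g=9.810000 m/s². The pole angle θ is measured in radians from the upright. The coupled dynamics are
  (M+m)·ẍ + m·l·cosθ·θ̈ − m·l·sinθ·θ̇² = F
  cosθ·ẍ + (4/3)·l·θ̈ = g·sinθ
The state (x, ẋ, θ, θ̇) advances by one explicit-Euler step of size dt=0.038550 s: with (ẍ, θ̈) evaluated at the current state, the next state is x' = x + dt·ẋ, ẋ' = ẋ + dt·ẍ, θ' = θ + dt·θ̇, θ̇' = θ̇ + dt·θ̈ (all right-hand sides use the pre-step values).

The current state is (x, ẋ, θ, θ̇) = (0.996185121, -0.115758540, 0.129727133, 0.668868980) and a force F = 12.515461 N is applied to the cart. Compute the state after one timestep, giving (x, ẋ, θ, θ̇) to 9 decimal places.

sinθ=0.129363573, cosθ=0.991597230
temp = (F + m·l·θ̇²·sinθ)/(M+m) = (12.515461 + 0.020780592)/1.142152 = 10.975983575
θ̈ = (g·sinθ − cosθ·temp)/(l·(4/3 − m·cos²θ/(M+m))) = -13.888349867
ẍ = temp − m·l·θ̈·cosθ/(M+m) = 15.305365089
Euler: x'=0.996185121+0.038550·-0.115758540=0.991722629, ẋ'=-0.115758540+0.038550·15.305365089=0.474263284
       θ'=0.129727133+0.038550·0.668868980=0.155512032, θ̇'=0.668868980+0.038550·-13.888349867=0.133473093

(0.991722629, 0.474263284, 0.155512032, 0.133473093)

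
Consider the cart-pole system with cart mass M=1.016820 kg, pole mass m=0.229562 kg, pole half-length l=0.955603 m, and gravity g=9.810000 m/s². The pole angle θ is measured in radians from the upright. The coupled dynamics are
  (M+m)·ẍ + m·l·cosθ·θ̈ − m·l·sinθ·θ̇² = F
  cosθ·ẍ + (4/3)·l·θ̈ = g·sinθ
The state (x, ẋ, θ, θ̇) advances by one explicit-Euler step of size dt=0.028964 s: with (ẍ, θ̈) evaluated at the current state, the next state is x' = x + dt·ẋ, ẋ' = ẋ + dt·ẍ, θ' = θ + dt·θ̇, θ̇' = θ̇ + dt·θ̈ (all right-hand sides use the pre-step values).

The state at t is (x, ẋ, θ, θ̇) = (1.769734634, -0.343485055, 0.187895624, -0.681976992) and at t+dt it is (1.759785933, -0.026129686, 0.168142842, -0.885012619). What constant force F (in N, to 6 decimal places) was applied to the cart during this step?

F = 12.126709 N

ẍ = (ẋ'−ẋ)/dt = (-0.026129686−-0.343485055)/0.028964 = 10.956890
θ̈ = (θ̇'−θ̇)/dt = (-0.885012619−-0.681976992)/0.028964 = -7.009931
sinθ=0.186792, cosθ=0.982399
F = (M+m)·ẍ + m·l·cosθ·θ̈ − m·l·sinθ·θ̇² = 13.656471 + -1.510704 − 0.019058 = 12.126709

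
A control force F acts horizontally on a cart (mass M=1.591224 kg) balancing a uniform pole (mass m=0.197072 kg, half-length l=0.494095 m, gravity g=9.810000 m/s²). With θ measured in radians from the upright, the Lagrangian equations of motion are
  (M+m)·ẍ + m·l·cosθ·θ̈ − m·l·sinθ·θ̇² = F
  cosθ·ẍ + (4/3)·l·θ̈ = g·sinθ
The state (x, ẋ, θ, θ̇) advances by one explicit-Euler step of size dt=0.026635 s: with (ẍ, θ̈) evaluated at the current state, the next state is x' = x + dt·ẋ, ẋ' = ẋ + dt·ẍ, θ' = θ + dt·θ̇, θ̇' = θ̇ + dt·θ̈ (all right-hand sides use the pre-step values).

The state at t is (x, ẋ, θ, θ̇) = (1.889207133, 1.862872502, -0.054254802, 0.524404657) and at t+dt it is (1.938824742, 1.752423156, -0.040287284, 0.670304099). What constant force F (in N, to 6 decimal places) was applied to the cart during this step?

F = -6.881614 N

ẍ = (ẋ'−ẋ)/dt = (1.752423156−1.862872502)/0.026635 = -4.146775
θ̈ = (θ̇'−θ̇)/dt = (0.670304099−0.524404657)/0.026635 = 5.477734
sinθ=-0.054228, cosθ=0.998529
F = (M+m)·ẍ + m·l·cosθ·θ̈ − m·l·sinθ·θ̇² = -7.415661 + 0.532595 − -0.001452 = -6.881614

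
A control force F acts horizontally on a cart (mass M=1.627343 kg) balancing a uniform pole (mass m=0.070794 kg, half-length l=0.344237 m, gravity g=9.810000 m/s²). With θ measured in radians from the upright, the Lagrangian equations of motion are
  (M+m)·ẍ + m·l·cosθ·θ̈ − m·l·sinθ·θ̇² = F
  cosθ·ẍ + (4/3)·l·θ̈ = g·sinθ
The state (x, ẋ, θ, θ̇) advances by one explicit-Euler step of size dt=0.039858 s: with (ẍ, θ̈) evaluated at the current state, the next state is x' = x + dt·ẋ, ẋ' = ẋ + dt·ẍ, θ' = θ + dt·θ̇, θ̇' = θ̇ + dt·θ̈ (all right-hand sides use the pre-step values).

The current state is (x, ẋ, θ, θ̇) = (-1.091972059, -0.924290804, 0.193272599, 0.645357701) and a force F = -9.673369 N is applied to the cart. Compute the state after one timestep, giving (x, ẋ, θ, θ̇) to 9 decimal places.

(-1.128812442, -1.160718657, 0.218995266, 1.314505221)

sinθ=0.192071584, cosθ=0.981380918
temp = (F + m·l·θ̇²·sinθ)/(M+m) = (-9.673369 + 0.001949477)/1.698137 = -5.695311699
θ̈ = (g·sinθ − cosθ·temp)/(l·(4/3 − m·cos²θ/(M+m))) = 16.788286415
ẍ = temp − m·l·θ̈·cosθ/(M+m) = -5.931754042
Euler: x'=-1.091972059+0.039858·-0.924290804=-1.128812442, ẋ'=-0.924290804+0.039858·-5.931754042=-1.160718657
       θ'=0.193272599+0.039858·0.645357701=0.218995266, θ̇'=0.645357701+0.039858·16.788286415=1.314505221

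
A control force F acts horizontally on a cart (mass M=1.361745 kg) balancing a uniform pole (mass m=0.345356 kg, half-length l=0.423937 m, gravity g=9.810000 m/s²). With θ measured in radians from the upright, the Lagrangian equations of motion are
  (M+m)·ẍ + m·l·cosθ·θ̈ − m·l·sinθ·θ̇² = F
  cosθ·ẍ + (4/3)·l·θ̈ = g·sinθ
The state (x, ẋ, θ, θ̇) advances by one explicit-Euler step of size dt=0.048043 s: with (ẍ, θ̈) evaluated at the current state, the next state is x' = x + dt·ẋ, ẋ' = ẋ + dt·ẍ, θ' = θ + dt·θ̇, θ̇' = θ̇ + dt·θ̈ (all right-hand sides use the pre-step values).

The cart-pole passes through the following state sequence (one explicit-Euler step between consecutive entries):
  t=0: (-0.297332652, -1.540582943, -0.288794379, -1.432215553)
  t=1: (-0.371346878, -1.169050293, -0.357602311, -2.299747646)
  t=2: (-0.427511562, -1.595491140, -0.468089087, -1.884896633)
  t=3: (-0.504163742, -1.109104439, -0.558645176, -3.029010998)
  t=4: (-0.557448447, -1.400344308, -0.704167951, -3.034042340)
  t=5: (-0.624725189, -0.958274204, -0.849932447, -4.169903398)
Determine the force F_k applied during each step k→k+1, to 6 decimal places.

F_0 = 10.752829 N
F_1 = -13.697321 N
F_2 = 14.405765 N
F_3 = -9.649567 N
F_4 = 13.942336 N

step 0→1:
  ẍ = (ẋ'−ẋ)/dt = (-1.169050293−-1.540582943)/0.048043 = 7.733336
  θ̈ = (θ̇'−θ̇)/dt = (-2.299747646−-1.432215553)/0.048043 = -18.057409
  sinθ=-0.284797, cosθ=0.958588
  F = (M+m)·ẍ + m·l·cosθ·θ̈ − m·l·sinθ·θ̇² = 13.201585 + -2.534287 − -0.085530 = 10.752829
step 1→2:
  ẍ = (ẋ'−ẋ)/dt = (-1.595491140−-1.169050293)/0.048043 = -8.876233
  θ̈ = (θ̇'−θ̇)/dt = (-1.884896633−-2.299747646)/0.048043 = 8.634994
  sinθ=-0.350029, cosθ=0.936739
  F = (M+m)·ẍ + m·l·cosθ·θ̈ − m·l·sinθ·θ̇² = -15.152626 + 1.184265 − -0.271040 = -13.697321
step 2→3:
  ẍ = (ẋ'−ẋ)/dt = (-1.109104439−-1.595491140)/0.048043 = 10.123987
  θ̈ = (θ̇'−θ̇)/dt = (-3.029010998−-1.884896633)/0.048043 = -23.814382
  sinθ=-0.451182, cosθ=0.892432
  F = (M+m)·ẍ + m·l·cosθ·θ̈ − m·l·sinθ·θ̇² = 17.282668 + -3.111593 − -0.234690 = 14.405765
step 3→4:
  ẍ = (ẋ'−ẋ)/dt = (-1.400344308−-1.109104439)/0.048043 = -6.062067
  θ̈ = (θ̇'−θ̇)/dt = (-3.034042340−-3.029010998)/0.048043 = -0.104726
  sinθ=-0.530038, cosθ=0.847974
  F = (M+m)·ẍ + m·l·cosθ·θ̈ − m·l·sinθ·θ̇² = -10.348560 + -0.013002 − -0.711995 = -9.649567
step 4→5:
  ẍ = (ẋ'−ẋ)/dt = (-0.958274204−-1.400344308)/0.048043 = 9.201551
  θ̈ = (θ̇'−θ̇)/dt = (-4.169903398−-3.034042340)/0.048043 = -23.642592
  sinθ=-0.647400, cosθ=0.762150
  F = (M+m)·ẍ + m·l·cosθ·θ̈ − m·l·sinθ·θ̇² = 15.707977 + -2.638178 − -0.872538 = 13.942336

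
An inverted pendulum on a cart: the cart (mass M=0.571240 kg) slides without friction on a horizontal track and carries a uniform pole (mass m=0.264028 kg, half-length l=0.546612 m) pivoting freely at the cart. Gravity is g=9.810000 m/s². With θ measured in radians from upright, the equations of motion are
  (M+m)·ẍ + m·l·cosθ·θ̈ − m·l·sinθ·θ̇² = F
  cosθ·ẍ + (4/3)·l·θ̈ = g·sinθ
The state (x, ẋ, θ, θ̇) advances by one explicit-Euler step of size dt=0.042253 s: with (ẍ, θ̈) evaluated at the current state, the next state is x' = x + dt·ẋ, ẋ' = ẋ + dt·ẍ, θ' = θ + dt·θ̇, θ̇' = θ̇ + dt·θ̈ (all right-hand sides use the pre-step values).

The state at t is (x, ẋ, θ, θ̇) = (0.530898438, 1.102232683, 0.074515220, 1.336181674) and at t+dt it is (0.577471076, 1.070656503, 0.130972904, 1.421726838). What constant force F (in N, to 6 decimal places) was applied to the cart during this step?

F = -0.352008 N

ẍ = (ẋ'−ẋ)/dt = (1.070656503−1.102232683)/0.042253 = -0.747312
θ̈ = (θ̇'−θ̇)/dt = (1.421726838−1.336181674)/0.042253 = 2.024594
sinθ=0.074446, cosθ=0.997225
F = (M+m)·ẍ + m·l·cosθ·θ̈ − m·l·sinθ·θ̇² = -0.624206 + 0.291380 − 0.019182 = -0.352008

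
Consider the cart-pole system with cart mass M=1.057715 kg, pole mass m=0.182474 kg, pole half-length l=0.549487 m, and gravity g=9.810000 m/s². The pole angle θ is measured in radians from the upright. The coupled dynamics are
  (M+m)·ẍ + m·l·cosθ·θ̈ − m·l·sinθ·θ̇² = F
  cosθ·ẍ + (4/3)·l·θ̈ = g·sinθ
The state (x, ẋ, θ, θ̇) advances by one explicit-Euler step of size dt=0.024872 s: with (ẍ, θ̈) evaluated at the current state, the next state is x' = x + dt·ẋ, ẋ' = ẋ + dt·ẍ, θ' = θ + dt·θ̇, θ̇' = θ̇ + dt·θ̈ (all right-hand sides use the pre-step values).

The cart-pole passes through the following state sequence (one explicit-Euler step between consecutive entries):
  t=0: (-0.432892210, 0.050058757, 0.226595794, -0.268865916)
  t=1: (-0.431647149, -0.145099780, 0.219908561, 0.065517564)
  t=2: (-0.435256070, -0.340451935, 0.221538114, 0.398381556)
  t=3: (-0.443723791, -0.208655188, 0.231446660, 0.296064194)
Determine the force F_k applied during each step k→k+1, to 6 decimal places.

step 0→1:
  ẍ = (ẋ'−ẋ)/dt = (-0.145099780−0.050058757)/0.024872 = -7.846516
  θ̈ = (θ̇'−θ̇)/dt = (0.065517564−-0.268865916)/0.024872 = 13.444173
  sinθ=0.224662, cosθ=0.974437
  F = (M+m)·ẍ + m·l·cosθ·θ̈ − m·l·sinθ·θ̇² = -9.731162 + 1.313549 − 0.001628 = -8.419242
step 1→2:
  ẍ = (ẋ'−ẋ)/dt = (-0.340451935−-0.145099780)/0.024872 = -7.854300
  θ̈ = (θ̇'−θ̇)/dt = (0.398381556−0.065517564)/0.024872 = 13.383081
  sinθ=0.218140, cosθ=0.975917
  F = (M+m)·ẍ + m·l·cosθ·θ̈ − m·l·sinθ·θ̇² = -9.740817 + 1.309567 − 0.000094 = -8.431344
step 2→3:
  ẍ = (ẋ'−ẋ)/dt = (-0.208655188−-0.340451935)/0.024872 = 5.299001
  θ̈ = (θ̇'−θ̇)/dt = (0.296064194−0.398381556)/0.024872 = -4.113757
  sinθ=0.219730, cosθ=0.975561
  F = (M+m)·ẍ + m·l·cosθ·θ̈ − m·l·sinθ·θ̇² = 6.571762 + -0.402394 − 0.003497 = 6.165872

F_0 = -8.419242 N
F_1 = -8.431344 N
F_2 = 6.165872 N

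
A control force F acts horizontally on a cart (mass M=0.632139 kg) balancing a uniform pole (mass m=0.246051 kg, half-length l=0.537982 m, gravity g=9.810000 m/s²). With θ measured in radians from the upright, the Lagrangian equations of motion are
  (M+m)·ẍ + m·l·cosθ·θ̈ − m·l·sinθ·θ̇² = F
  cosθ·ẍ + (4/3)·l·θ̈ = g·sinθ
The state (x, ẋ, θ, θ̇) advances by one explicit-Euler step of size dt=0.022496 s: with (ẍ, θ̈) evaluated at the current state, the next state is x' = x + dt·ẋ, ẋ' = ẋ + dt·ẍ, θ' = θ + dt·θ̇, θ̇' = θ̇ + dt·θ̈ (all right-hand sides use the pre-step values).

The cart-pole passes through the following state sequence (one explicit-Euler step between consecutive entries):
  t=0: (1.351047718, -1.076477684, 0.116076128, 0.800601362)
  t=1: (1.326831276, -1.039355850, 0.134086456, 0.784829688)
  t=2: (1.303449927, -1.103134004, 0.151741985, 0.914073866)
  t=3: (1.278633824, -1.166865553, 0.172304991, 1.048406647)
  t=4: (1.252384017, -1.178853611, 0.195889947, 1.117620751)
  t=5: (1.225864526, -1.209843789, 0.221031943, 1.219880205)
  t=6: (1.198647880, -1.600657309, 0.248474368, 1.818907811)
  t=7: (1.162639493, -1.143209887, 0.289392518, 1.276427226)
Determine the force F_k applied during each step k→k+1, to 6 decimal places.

step 0→1:
  ẍ = (ẋ'−ẋ)/dt = (-1.039355850−-1.076477684)/0.022496 = 1.650153
  θ̈ = (θ̇'−θ̇)/dt = (0.784829688−0.800601362)/0.022496 = -0.701088
  sinθ=0.115816, cosθ=0.993271
  F = (M+m)·ẍ + m·l·cosθ·θ̈ − m·l·sinθ·θ̇² = 1.449148 + -0.092179 − 0.009826 = 1.347142
step 1→2:
  ẍ = (ẋ'−ẋ)/dt = (-1.103134004−-1.039355850)/0.022496 = -2.835089
  θ̈ = (θ̇'−θ̇)/dt = (0.914073866−0.784829688)/0.022496 = 5.745207
  sinθ=0.133685, cosθ=0.991024
  F = (M+m)·ẍ + m·l·cosθ·θ̈ − m·l·sinθ·θ̇² = -2.489747 + 0.753673 − 0.010900 = -1.746974
step 2→3:
  ẍ = (ẋ'−ẋ)/dt = (-1.166865553−-1.103134004)/0.022496 = -2.833017
  θ̈ = (θ̇'−θ̇)/dt = (1.048406647−0.914073866)/0.022496 = 5.971407
  sinθ=0.151160, cosθ=0.988509
  F = (M+m)·ẍ + m·l·cosθ·θ̈ − m·l·sinθ·θ̇² = -2.487927 + 0.781358 − 0.016718 = -1.723287
step 3→4:
  ẍ = (ẋ'−ẋ)/dt = (-1.178853611−-1.166865553)/0.022496 = -0.532897
  θ̈ = (θ̇'−θ̇)/dt = (1.117620751−1.048406647)/0.022496 = 3.076729
  sinθ=0.171454, cosθ=0.985192
  F = (M+m)·ẍ + m·l·cosθ·θ̈ − m·l·sinθ·θ̇² = -0.467985 + 0.401239 − 0.024946 = -0.091692
step 4→5:
  ẍ = (ẋ'−ẋ)/dt = (-1.209843789−-1.178853611)/0.022496 = -1.377586
  θ̈ = (θ̇'−θ̇)/dt = (1.219880205−1.117620751)/0.022496 = 4.545673
  sinθ=0.194640, cosθ=0.980875
  F = (M+m)·ẍ + m·l·cosθ·θ̈ − m·l·sinθ·θ̇² = -1.209782 + 0.590207 − 0.032182 = -0.651757
step 5→6:
  ẍ = (ẋ'−ẋ)/dt = (-1.600657309−-1.209843789)/0.022496 = -17.372578
  θ̈ = (θ̇'−θ̇)/dt = (1.818907811−1.219880205)/0.022496 = 26.628183
  sinθ=0.219237, cosθ=0.975672
  F = (M+m)·ẍ + m·l·cosθ·θ̈ − m·l·sinθ·θ̇² = -15.256424 + 3.439047 − 0.043186 = -11.860563
step 6→7:
  ẍ = (ẋ'−ẋ)/dt = (-1.143209887−-1.600657309)/0.022496 = 20.334612
  θ̈ = (θ̇'−θ̇)/dt = (1.276427226−1.818907811)/0.022496 = -24.114535
  sinθ=0.245925, cosθ=0.969289
  F = (M+m)·ẍ + m·l·cosθ·θ̈ − m·l·sinθ·θ̇² = 17.857653 + -3.094033 − 0.107701 = 14.655919

F_0 = 1.347142 N
F_1 = -1.746974 N
F_2 = -1.723287 N
F_3 = -0.091692 N
F_4 = -0.651757 N
F_5 = -11.860563 N
F_6 = 14.655919 N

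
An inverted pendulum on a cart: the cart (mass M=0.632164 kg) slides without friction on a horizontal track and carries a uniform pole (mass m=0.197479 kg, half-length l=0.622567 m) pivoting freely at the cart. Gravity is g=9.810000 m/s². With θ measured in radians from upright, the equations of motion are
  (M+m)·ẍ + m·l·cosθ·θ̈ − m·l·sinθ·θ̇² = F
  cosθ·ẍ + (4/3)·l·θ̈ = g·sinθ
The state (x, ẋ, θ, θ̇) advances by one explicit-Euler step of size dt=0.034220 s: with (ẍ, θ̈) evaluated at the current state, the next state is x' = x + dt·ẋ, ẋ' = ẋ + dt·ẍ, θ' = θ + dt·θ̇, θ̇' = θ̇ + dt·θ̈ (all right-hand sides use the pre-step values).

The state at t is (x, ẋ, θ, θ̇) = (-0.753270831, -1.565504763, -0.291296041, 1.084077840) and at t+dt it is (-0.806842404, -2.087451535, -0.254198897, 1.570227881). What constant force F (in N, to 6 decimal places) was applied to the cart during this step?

ẍ = (ẋ'−ẋ)/dt = (-2.087451535−-1.565504763)/0.034220 = -15.252682
θ̈ = (θ̇'−θ̇)/dt = (1.570227881−1.084077840)/0.034220 = 14.206606
sinθ=-0.287194, cosθ=0.957872
F = (M+m)·ẍ + m·l·cosθ·θ̈ − m·l·sinθ·θ̇² = -12.654281 + 1.673035 − -0.041496 = -10.939750

F = -10.939750 N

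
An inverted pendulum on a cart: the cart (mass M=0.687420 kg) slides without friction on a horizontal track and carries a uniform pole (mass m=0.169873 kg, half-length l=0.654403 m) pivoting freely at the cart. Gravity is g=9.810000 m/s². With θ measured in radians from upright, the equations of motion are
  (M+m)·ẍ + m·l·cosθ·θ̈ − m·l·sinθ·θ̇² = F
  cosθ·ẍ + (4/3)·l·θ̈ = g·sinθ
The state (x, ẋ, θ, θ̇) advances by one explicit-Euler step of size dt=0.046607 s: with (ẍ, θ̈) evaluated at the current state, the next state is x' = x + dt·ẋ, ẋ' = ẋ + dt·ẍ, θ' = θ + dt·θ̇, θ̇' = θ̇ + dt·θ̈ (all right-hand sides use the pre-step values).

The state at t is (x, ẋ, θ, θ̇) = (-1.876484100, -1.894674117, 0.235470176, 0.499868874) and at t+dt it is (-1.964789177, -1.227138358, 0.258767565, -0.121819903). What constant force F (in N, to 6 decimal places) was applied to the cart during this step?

F = 10.830316 N

ẍ = (ẋ'−ẋ)/dt = (-1.227138358−-1.894674117)/0.046607 = 14.322650
θ̈ = (θ̇'−θ̇)/dt = (-0.121819903−0.499868874)/0.046607 = -13.338957
sinθ=0.233300, cosθ=0.972405
F = (M+m)·ẍ + m·l·cosθ·θ̈ − m·l·sinθ·θ̇² = 12.278708 + -1.441911 − 0.006480 = 10.830316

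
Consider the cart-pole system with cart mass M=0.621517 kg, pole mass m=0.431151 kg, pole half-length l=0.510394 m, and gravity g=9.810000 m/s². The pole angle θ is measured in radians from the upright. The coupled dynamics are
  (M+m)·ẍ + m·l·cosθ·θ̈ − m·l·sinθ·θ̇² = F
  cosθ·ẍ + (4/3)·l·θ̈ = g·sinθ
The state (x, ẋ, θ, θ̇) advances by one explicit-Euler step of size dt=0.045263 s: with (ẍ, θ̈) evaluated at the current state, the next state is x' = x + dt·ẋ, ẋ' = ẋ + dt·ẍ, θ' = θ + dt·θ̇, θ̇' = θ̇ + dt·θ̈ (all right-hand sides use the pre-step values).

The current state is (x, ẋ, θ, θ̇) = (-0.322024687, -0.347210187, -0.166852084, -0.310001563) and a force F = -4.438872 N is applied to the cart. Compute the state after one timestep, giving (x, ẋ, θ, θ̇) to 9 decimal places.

sinθ=-0.166078978, cosθ=0.986112455
temp = (F + m·l·θ̇²·sinθ)/(M+m) = (-4.438872 + -0.003512185)/1.052668 = -4.220118960
θ̈ = (g·sinθ − cosθ·temp)/(l·(4/3 − m·cos²θ/(M+m))) = 5.306037208
ẍ = temp − m·l·θ̈·cosθ/(M+m) = -5.313924886
Euler: x'=-0.322024687+0.045263·-0.347210187=-0.337740462, ẋ'=-0.347210187+0.045263·-5.313924886=-0.587734369
       θ'=-0.166852084+0.045263·-0.310001563=-0.180883685, θ̇'=-0.310001563+0.045263·5.306037208=-0.069834401

(-0.337740462, -0.587734369, -0.180883685, -0.069834401)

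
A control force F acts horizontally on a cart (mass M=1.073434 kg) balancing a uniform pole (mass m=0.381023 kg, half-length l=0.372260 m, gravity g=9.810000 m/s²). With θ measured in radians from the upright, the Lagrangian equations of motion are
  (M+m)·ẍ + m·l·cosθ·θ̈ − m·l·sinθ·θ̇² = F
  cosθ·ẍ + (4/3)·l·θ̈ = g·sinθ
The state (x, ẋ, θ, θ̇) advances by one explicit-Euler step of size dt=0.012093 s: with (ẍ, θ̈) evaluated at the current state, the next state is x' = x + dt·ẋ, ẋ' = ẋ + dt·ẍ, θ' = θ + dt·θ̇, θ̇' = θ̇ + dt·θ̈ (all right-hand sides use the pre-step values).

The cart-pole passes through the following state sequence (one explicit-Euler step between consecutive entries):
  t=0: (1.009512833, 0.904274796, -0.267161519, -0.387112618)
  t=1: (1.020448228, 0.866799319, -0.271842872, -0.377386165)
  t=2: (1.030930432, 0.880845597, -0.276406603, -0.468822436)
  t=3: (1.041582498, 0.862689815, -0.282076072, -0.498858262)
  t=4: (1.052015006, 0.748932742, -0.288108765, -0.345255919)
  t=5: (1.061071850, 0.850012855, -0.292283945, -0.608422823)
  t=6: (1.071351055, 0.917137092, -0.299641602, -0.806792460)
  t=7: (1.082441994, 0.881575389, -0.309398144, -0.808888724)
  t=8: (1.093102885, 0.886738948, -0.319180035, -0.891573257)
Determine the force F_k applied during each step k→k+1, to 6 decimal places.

F_0 = -4.391628 N
F_1 = 0.661728 N
F_2 = -2.514056 N
F_3 = -11.941626 N
F_4 = 9.202498 N
F_5 = 5.860326 N
F_6 = -4.273339 N
F_7 = -0.274470 N

step 0→1:
  ẍ = (ẋ'−ẋ)/dt = (0.866799319−0.904274796)/0.012093 = -3.098940
  θ̈ = (θ̇'−θ̇)/dt = (-0.377386165−-0.387112618)/0.012093 = 0.804304
  sinθ=-0.263995, cosθ=0.964524
  F = (M+m)·ẍ + m·l·cosθ·θ̈ − m·l·sinθ·θ̇² = -4.507274 + 0.110035 − -0.005611 = -4.391628
step 1→2:
  ẍ = (ẋ'−ẋ)/dt = (0.880845597−0.866799319)/0.012093 = 1.161521
  θ̈ = (θ̇'−θ̇)/dt = (-0.468822436−-0.377386165)/0.012093 = -7.561091
  sinθ=-0.268507, cosθ=0.963278
  F = (M+m)·ẍ + m·l·cosθ·θ̈ − m·l·sinθ·θ̇² = 1.689383 + -1.033079 − -0.005424 = 0.661728
step 2→3:
  ẍ = (ẋ'−ẋ)/dt = (0.862689815−0.880845597)/0.012093 = -1.501346
  θ̈ = (θ̇'−θ̇)/dt = (-0.498858262−-0.468822436)/0.012093 = -2.483737
  sinθ=-0.272900, cosθ=0.962042
  F = (M+m)·ẍ + m·l·cosθ·θ̈ − m·l·sinθ·θ̇² = -2.183644 + -0.338920 − -0.008508 = -2.514056
step 3→4:
  ẍ = (ẋ'−ẋ)/dt = (0.748932742−0.862689815)/0.012093 = -9.406853
  θ̈ = (θ̇'−θ̇)/dt = (-0.345255919−-0.498858262)/0.012093 = 12.701757
  sinθ=-0.278350, cosθ=0.960480
  F = (M+m)·ẍ + m·l·cosθ·θ̈ − m·l·sinθ·θ̇² = -13.681863 + 1.730412 − -0.009825 = -11.941626
step 4→5:
  ẍ = (ẋ'−ẋ)/dt = (0.850012855−0.748932742)/0.012093 = 8.358564
  θ̈ = (θ̇'−θ̇)/dt = (-0.608422823−-0.345255919)/0.012093 = -21.761920
  sinθ=-0.284139, cosθ=0.958783
  F = (M+m)·ẍ + m·l·cosθ·θ̈ − m·l·sinθ·θ̇² = 12.157172 + -2.959478 − -0.004804 = 9.202498
step 5→6:
  ẍ = (ẋ'−ẋ)/dt = (0.917137092−0.850012855)/0.012093 = 5.550669
  θ̈ = (θ̇'−θ̇)/dt = (-0.806792460−-0.608422823)/0.012093 = -16.403675
  sinθ=-0.288140, cosθ=0.957588
  F = (M+m)·ẍ + m·l·cosθ·θ̈ − m·l·sinθ·θ̇² = 8.073209 + -2.228012 − -0.015129 = 5.860326
step 6→7:
  ẍ = (ẋ'−ẋ)/dt = (0.881575389−0.917137092)/0.012093 = -2.940685
  θ̈ = (θ̇'−θ̇)/dt = (-0.808888724−-0.806792460)/0.012093 = -0.173345
  sinθ=-0.295178, cosθ=0.955442
  F = (M+m)·ẍ + m·l·cosθ·θ̈ − m·l·sinθ·θ̇² = -4.277100 + -0.023492 − -0.027252 = -4.273339
step 7→8:
  ẍ = (ẋ'−ẋ)/dt = (0.886738948−0.881575389)/0.012093 = 0.426987
  θ̈ = (θ̇'−θ̇)/dt = (-0.891573257−-0.808888724)/0.012093 = -6.837388
  sinθ=-0.304485, cosθ=0.952517
  F = (M+m)·ẍ + m·l·cosθ·θ̈ − m·l·sinθ·θ̇² = 0.621035 + -0.923763 − -0.028258 = -0.274470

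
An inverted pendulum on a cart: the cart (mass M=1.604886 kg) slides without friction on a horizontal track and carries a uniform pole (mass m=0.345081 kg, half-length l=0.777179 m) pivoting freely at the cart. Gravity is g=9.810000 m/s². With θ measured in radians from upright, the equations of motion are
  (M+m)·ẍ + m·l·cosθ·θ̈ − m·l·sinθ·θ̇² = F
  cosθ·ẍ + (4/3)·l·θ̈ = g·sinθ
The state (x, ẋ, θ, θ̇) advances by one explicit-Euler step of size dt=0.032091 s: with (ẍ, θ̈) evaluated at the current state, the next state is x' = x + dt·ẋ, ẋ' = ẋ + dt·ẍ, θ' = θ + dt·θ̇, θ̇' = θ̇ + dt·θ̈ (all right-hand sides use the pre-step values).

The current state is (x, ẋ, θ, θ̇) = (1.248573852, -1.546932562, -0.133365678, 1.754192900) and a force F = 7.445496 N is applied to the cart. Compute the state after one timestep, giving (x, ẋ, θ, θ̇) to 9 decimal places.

sinθ=-0.132970680, cosθ=0.991119972
temp = (F + m·l·θ̇²·sinθ)/(M+m) = (7.445496 + -0.109736901)/1.949967 = 3.761991407
θ̈ = (g·sinθ − cosθ·temp)/(l·(4/3 − m·cos²θ/(M+m))) = -5.585209177
ẍ = temp − m·l·θ̈·cosθ/(M+m) = 4.523334679
Euler: x'=1.248573852+0.032091·-1.546932562=1.198931239, ẋ'=-1.546932562+0.032091·4.523334679=-1.401774229
       θ'=-0.133365678+0.032091·1.754192900=-0.077071874, θ̇'=1.754192900+0.032091·-5.585209177=1.574957952

(1.198931239, -1.401774229, -0.077071874, 1.574957952)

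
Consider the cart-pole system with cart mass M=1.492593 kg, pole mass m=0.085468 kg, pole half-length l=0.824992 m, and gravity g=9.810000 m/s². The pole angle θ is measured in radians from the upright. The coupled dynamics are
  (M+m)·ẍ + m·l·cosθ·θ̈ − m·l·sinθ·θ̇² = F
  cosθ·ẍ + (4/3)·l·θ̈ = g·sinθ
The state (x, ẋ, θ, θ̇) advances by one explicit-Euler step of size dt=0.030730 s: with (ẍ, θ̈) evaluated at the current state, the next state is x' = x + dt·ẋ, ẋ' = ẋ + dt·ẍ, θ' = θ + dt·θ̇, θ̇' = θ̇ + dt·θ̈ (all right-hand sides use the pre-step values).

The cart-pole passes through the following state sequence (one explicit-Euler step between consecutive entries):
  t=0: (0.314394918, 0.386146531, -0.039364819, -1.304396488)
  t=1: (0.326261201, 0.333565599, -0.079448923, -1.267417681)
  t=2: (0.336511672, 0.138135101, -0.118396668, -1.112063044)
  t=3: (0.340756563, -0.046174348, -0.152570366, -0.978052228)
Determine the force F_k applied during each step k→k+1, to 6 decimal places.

F_0 = -2.610656 N
F_1 = -9.671508 N
F_2 = -9.149106 N

step 0→1:
  ẍ = (ẋ'−ẋ)/dt = (0.333565599−0.386146531)/0.030730 = -1.711062
  θ̈ = (θ̇'−θ̇)/dt = (-1.267417681−-1.304396488)/0.030730 = 1.203345
  sinθ=-0.039355, cosθ=0.999225
  F = (M+m)·ẍ + m·l·cosθ·θ̈ − m·l·sinθ·θ̇² = -2.700160 + 0.084783 − -0.004721 = -2.610656
step 1→2:
  ẍ = (ẋ'−ẋ)/dt = (0.138135101−0.333565599)/0.030730 = -6.359600
  θ̈ = (θ̇'−θ̇)/dt = (-1.112063044−-1.267417681)/0.030730 = 5.055471
  sinθ=-0.079365, cosθ=0.996846
  F = (M+m)·ẍ + m·l·cosθ·θ̈ − m·l·sinθ·θ̇² = -10.035836 + 0.355339 − -0.008989 = -9.671508
step 2→3:
  ẍ = (ẋ'−ẋ)/dt = (-0.046174348−0.138135101)/0.030730 = -5.997704
  θ̈ = (θ̇'−θ̇)/dt = (-0.978052228−-1.112063044)/0.030730 = 4.360912
  sinθ=-0.118120, cosθ=0.992999
  F = (M+m)·ẍ + m·l·cosθ·θ̈ − m·l·sinθ·θ̇² = -9.464743 + 0.305337 − -0.010300 = -9.149106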